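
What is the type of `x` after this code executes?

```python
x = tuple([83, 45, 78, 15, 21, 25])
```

tuple() constructor returns tuple

tuple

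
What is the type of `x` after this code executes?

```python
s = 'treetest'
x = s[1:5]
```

Slicing a str returns str

str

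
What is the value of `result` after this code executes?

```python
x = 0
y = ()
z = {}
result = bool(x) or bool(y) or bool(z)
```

x = 0; y = (); z = {}; result = False

False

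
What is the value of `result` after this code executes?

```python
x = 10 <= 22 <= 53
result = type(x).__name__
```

x is bool; result = 'bool'

'bool'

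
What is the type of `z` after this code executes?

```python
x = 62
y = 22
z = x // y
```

int // int = int

int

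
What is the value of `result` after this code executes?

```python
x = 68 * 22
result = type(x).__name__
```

x is int; result = 'int'

'int'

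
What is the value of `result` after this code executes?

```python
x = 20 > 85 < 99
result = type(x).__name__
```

x is bool; result = 'bool'

'bool'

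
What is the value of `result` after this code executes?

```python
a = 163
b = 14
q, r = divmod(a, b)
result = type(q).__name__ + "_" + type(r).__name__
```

a is int; b is int; q is int; r is int; result = 'int_int'

'int_int'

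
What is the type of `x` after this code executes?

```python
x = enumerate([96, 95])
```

enumerate() returns an enumerate object

enumerate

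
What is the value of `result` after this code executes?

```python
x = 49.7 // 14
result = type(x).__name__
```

x is float; result = 'float'

'float'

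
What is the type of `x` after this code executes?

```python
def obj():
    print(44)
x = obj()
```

Function without return returns None

NoneType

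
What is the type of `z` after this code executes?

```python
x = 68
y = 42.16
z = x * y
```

int * float = float

float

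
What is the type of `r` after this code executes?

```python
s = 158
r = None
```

None has type NoneType

NoneType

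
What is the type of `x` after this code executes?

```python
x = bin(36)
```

bin() returns str representation

str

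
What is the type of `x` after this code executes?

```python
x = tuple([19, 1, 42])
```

tuple() constructor returns tuple

tuple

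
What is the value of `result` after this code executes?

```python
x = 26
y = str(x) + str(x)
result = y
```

x = 26; y = '2626'; result = '2626'

'2626'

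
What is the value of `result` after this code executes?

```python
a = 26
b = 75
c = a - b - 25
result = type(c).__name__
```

a is int; b is int; c is int; result = 'int'

'int'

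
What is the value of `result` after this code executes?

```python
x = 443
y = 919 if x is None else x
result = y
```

x = 443; y = 443; result = 443

443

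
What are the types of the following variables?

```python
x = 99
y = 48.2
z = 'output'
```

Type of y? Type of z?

y is assigned a number with a decimal point, so it is a float; z is assigned a quoted string literal, so it is a str

float, str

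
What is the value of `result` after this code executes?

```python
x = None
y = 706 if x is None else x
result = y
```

x = None; y = 706; result = 706

706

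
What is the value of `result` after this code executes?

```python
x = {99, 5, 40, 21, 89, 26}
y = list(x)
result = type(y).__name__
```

x is set; y is list; result = 'list'

'list'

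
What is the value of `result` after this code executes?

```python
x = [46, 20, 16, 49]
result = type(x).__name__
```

x is list; result = 'list'

'list'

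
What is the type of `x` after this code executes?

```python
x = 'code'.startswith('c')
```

str.startswith() returns bool

bool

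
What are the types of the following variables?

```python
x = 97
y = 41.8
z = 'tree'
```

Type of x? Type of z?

x is assigned a bare integer (no decimal point), so it is an int; z is assigned a quoted string literal, so it is a str

int, str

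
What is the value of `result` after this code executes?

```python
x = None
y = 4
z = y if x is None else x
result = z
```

x = None; y = 4; z = 4; result = 4

4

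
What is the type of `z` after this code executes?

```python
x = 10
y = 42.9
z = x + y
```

int + float = float

float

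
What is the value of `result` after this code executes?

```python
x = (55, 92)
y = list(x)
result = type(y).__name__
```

x is tuple; y is list; result = 'list'

'list'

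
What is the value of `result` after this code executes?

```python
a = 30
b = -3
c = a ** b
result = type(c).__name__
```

a is int; b is int; c is float; result = 'float'

'float'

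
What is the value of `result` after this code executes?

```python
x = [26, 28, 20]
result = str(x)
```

x = [26, 28, 20]; result = '[26, 28, 20]'

'[26, 28, 20]'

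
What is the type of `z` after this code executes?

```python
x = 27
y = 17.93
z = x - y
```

int - float = float

float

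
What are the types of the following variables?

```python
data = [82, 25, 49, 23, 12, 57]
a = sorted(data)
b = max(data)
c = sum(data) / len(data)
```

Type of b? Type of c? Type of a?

max of ints returns int; int / int = float; sorted() returns list

int, float, list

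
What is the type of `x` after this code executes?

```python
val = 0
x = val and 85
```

'and' returns first falsy value (0 is int)

int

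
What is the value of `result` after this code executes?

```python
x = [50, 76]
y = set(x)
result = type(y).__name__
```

x is list; y is set; result = 'set'

'set'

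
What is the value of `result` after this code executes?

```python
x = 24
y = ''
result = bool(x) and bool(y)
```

x = 24; y = ''; result = False

False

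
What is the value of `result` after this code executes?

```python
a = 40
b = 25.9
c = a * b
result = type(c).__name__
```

a is int; b is float; c is float; result = 'float'

'float'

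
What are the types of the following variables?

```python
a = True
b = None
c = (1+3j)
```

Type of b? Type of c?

b is assigned None, whose type is NoneType; c is assigned (1+3j), an int plus an imaginary literal (j suffix), which evaluates to complex

NoneType, complex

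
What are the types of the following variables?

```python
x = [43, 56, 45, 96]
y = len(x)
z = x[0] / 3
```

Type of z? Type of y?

int / int = float; len() returns int

float, int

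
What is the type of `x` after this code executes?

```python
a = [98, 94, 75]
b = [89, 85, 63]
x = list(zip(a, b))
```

list(zip()) returns a list of tuples

list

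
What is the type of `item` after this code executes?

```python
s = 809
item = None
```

None has type NoneType

NoneType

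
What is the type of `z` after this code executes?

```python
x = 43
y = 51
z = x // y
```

int // int = int

int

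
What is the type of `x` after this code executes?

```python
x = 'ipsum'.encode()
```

str.encode() returns bytes

bytes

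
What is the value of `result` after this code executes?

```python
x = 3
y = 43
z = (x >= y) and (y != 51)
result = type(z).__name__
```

x is int; y is int; z is bool; result = 'bool'

'bool'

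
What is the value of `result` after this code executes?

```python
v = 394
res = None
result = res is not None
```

v = 394; res = None; result = False

False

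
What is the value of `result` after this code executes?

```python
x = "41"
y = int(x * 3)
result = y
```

x = '41'; y = 414141; result = 414141

414141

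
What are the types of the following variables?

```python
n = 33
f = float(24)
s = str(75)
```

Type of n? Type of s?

n is assigned a bare integer (no decimal point), so it is an int; s is assigned the result of calling str(), which returns a str

int, str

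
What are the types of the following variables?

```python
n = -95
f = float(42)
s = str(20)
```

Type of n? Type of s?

n is assigned a bare integer (no decimal point), so it is an int; s is assigned the result of calling str(), which returns a str

int, str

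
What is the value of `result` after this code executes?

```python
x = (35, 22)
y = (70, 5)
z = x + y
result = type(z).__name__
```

x is tuple; y is tuple; z is tuple; result = 'tuple'

'tuple'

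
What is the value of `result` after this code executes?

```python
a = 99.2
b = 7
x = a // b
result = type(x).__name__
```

a is float; b is int; x is float; result = 'float'

'float'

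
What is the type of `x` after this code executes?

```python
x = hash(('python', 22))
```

hash() returns int

int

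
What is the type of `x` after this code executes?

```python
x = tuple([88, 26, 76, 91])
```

tuple() constructor returns tuple

tuple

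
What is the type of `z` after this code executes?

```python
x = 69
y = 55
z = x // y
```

int // int = int

int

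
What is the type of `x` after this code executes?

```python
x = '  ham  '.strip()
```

str.strip() returns str

str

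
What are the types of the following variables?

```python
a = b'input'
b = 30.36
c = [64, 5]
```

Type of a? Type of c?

a is assigned a bytes literal (b'...' prefix); c is assigned a list literal (square brackets)

bytes, list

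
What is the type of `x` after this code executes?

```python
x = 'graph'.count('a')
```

str.count() returns int

int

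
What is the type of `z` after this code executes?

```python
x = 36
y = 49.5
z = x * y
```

int * float = float

float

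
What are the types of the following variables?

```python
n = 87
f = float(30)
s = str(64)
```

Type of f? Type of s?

f is assigned the result of calling float(), which returns a float; s is assigned the result of calling str(), which returns a str

float, str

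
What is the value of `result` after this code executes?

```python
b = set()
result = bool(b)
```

b = set(); result = False

False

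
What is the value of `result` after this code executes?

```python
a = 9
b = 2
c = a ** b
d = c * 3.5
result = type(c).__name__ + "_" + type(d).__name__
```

a is int; b is int; c is int; d is float; result = 'int_float'

'int_float'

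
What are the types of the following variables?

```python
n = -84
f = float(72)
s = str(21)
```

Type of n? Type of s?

n is assigned a bare integer (no decimal point), so it is an int; s is assigned the result of calling str(), which returns a str

int, str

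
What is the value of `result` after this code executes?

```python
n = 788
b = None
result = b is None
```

n = 788; b = None; result = True

True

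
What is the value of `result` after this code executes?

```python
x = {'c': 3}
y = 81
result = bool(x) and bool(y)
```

x = {'c': 3}; y = 81; result = True

True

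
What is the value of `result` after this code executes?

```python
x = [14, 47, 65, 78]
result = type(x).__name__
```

x is list; result = 'list'

'list'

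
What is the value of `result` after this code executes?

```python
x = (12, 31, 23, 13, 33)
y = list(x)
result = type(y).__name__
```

x is tuple; y is list; result = 'list'

'list'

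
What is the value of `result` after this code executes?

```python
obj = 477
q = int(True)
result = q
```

obj = 477; q = 1; result = 1

1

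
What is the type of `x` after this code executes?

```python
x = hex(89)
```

hex() returns str representation

str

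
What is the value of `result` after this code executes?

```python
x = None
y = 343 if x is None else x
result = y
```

x = None; y = 343; result = 343

343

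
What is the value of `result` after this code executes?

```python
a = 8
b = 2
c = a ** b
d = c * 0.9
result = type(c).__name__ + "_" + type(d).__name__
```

a is int; b is int; c is int; d is float; result = 'int_float'

'int_float'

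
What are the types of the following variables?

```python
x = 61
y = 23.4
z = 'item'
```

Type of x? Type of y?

x is assigned a bare integer (no decimal point), so it is an int; y is assigned a number with a decimal point, so it is a float

int, float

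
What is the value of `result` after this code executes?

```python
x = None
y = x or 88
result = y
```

x = None; y = 88; result = 88

88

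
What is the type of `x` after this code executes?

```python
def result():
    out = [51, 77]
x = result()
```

Function without return returns None

NoneType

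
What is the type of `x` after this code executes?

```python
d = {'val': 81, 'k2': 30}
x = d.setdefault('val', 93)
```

dict.setdefault() returns the (existing or default) value

int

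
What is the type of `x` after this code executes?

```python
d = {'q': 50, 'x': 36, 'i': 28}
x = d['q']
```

Accessing dict[str, int] with str key returns int

int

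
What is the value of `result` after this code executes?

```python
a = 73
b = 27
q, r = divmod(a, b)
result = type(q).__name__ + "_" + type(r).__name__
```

a is int; b is int; q is int; r is int; result = 'int_int'

'int_int'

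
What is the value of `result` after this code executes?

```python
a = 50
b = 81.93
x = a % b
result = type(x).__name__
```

a is int; b is float; x is float; result = 'float'

'float'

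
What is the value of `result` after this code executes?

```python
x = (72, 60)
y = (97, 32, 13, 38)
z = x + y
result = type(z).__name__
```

x is tuple; y is tuple; z is tuple; result = 'tuple'

'tuple'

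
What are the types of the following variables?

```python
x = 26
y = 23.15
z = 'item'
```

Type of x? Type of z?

x is assigned a bare integer (no decimal point), so it is an int; z is assigned a quoted string literal, so it is a str

int, str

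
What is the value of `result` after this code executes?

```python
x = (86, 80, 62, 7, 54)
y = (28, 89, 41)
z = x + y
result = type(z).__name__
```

x is tuple; y is tuple; z is tuple; result = 'tuple'

'tuple'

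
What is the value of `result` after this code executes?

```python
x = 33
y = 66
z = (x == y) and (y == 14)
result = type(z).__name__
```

x is int; y is int; z is bool; result = 'bool'

'bool'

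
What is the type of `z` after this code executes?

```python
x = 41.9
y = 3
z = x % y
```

float % int = float

float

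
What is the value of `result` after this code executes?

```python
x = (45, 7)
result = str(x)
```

x = (45, 7); result = '(45, 7)'

'(45, 7)'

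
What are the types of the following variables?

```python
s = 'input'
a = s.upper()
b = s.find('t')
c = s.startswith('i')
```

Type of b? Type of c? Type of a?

find() returns int; startswith() returns bool; upper() returns str

int, bool, str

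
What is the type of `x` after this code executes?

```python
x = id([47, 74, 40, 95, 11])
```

id() returns int

int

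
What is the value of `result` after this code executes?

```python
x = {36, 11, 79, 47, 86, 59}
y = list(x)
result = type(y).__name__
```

x is set; y is list; result = 'list'

'list'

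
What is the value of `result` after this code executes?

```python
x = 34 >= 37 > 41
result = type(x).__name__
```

x is bool; result = 'bool'

'bool'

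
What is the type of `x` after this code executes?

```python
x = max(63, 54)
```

max() of ints returns int

int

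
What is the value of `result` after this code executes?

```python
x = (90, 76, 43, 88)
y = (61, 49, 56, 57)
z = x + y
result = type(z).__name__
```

x is tuple; y is tuple; z is tuple; result = 'tuple'

'tuple'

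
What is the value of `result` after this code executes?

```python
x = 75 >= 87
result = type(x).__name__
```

x is bool; result = 'bool'

'bool'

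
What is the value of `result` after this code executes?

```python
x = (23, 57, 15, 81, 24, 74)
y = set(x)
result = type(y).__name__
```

x is tuple; y is set; result = 'set'

'set'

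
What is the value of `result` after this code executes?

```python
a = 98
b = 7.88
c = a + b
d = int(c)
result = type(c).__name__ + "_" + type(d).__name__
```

a is int; b is float; c is float; d is int; result = 'float_int'

'float_int'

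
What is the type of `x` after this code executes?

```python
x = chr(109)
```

chr() returns str (single char)

str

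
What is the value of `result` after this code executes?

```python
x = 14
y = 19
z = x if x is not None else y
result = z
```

x = 14; y = 19; z = 14; result = 14

14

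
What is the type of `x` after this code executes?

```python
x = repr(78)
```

repr() returns str

str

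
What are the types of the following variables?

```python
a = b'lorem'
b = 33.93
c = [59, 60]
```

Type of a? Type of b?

a is assigned a bytes literal (b'...' prefix); b is assigned a number with a decimal point, so it is a float

bytes, float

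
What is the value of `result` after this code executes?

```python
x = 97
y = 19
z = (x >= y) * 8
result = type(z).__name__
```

x is int; y is int; z is int; result = 'int'

'int'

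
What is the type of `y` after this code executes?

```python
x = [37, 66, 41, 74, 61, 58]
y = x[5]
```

Indexing list[int] returns int

int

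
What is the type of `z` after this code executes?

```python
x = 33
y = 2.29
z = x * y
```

int * float = float

float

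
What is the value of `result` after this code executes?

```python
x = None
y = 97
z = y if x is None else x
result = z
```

x = None; y = 97; z = 97; result = 97

97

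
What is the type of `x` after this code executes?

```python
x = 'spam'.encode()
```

str.encode() returns bytes

bytes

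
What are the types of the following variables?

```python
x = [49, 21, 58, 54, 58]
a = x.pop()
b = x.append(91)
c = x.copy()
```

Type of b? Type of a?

append() returns None; pop() returns element

NoneType, int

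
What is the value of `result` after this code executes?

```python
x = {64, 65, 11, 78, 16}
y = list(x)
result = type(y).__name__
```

x is set; y is list; result = 'list'

'list'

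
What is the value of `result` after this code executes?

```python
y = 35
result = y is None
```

y = 35; result = False

False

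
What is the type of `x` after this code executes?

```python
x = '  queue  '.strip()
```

str.strip() returns str

str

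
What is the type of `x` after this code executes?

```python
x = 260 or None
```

'or' returns first truthy value

int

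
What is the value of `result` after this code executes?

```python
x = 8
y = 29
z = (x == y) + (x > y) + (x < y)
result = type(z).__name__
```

x is int; y is int; z is int; result = 'int'

'int'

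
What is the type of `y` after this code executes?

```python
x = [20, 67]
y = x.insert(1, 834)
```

list.insert() returns None

NoneType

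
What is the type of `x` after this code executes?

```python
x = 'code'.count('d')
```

str.count() returns int

int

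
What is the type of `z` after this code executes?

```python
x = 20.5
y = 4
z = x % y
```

float % int = float

float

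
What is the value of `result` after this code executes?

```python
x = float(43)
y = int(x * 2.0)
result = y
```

x = 43.0; y = 86; result = 86

86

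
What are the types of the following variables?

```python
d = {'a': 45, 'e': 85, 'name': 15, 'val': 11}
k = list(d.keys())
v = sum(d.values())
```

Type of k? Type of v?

list() converts to list; sum of ints is int

list, int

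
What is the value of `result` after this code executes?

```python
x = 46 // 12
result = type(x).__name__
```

x is int; result = 'int'

'int'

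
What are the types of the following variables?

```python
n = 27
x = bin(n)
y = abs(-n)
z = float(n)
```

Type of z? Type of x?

float() returns float; bin() returns str

float, str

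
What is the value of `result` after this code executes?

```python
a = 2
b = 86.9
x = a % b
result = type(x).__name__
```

a is int; b is float; x is float; result = 'float'

'float'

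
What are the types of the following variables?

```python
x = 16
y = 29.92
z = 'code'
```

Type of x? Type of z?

x is assigned a bare integer (no decimal point), so it is an int; z is assigned a quoted string literal, so it is a str

int, str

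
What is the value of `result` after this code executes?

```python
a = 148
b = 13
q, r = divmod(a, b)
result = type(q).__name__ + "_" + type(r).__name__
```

a is int; b is int; q is int; r is int; result = 'int_int'

'int_int'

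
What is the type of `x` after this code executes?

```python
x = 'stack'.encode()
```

str.encode() returns bytes

bytes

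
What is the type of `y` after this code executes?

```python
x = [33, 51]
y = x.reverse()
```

list.reverse() returns None

NoneType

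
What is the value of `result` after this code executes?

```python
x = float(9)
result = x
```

x = 9.0; result = 9.0

9.0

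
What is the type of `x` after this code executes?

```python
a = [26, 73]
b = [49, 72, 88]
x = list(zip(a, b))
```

list(zip()) returns a list of tuples

list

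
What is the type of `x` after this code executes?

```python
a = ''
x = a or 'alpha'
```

'or' returns first truthy value (str)

str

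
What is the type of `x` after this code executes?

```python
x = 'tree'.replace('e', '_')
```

str.replace() returns str

str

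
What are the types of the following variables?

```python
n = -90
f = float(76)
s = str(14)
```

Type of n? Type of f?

n is assigned a bare integer (no decimal point), so it is an int; f is assigned the result of calling float(), which returns a float

int, float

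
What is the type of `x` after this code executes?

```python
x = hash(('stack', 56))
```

hash() returns int

int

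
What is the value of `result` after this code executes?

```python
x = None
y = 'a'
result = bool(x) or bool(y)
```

x = None; y = 'a'; result = True

True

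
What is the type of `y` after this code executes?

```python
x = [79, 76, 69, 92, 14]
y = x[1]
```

Indexing list[int] returns int

int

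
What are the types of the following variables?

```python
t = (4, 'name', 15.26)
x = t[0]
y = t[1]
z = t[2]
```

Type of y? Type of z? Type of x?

tuple[1] is str; tuple[2] is float; tuple[0] is int

str, float, int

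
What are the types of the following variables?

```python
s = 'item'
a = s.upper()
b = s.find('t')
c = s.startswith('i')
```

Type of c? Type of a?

startswith() returns bool; upper() returns str

bool, str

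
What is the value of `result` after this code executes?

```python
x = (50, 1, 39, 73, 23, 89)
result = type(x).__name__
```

x is tuple; result = 'tuple'

'tuple'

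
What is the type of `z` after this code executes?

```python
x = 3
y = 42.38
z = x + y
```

int + float = float

float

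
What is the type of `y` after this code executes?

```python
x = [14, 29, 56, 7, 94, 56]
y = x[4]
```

Indexing list[int] returns int

int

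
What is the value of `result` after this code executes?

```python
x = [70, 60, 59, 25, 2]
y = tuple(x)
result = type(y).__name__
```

x is list; y is tuple; result = 'tuple'

'tuple'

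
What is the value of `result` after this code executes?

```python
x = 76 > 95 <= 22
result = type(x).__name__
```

x is bool; result = 'bool'

'bool'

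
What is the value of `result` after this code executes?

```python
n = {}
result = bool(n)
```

n = {}; result = False

False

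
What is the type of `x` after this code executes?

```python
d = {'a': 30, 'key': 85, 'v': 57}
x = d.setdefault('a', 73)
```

dict.setdefault() returns the (existing or default) value

int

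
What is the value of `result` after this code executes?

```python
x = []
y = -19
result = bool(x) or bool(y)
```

x = []; y = -19; result = True

True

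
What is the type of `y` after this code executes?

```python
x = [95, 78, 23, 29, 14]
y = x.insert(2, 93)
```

list.insert() returns None

NoneType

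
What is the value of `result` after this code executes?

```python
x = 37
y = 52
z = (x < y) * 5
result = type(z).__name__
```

x is int; y is int; z is int; result = 'int'

'int'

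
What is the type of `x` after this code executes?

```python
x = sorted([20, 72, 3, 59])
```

sorted() always returns list

list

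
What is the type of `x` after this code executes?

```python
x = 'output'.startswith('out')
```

str.startswith() returns bool

bool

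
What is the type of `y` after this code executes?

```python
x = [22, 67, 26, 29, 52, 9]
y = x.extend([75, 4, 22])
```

list.extend() returns None

NoneType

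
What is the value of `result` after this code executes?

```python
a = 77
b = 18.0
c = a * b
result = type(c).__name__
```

a is int; b is float; c is float; result = 'float'

'float'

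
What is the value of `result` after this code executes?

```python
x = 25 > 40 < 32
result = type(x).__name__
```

x is bool; result = 'bool'

'bool'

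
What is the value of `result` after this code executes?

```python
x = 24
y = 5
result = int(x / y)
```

x = 24; y = 5; result = 4

4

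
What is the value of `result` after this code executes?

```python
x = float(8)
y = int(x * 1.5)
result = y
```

x = 8.0; y = 12; result = 12

12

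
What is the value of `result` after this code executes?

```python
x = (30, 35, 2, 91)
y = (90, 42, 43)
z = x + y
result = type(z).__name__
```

x is tuple; y is tuple; z is tuple; result = 'tuple'

'tuple'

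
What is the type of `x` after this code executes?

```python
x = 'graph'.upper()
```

str.upper() returns str

str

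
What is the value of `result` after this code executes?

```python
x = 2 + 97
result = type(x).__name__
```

x is int; result = 'int'

'int'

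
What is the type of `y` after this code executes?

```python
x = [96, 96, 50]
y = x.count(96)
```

list.count() returns int

int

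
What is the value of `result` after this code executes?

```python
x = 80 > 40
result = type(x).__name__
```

x is bool; result = 'bool'

'bool'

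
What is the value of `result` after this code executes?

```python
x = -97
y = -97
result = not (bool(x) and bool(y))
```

x = -97; y = -97; result = False

False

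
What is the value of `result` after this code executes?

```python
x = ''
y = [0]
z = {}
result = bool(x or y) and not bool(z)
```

x = ''; y = [0]; z = {}; result = True

True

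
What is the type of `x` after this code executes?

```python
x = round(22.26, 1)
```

round() with decimal places returns float

float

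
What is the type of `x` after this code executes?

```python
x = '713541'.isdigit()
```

str.isdigit() returns bool

bool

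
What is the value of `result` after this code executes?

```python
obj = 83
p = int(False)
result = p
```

obj = 83; p = 0; result = 0

0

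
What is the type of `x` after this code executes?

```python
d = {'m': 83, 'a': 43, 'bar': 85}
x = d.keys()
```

.keys() returns dict_keys view

dict_keys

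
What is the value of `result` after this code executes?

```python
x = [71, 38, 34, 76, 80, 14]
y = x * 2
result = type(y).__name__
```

x is list; y is list; result = 'list'

'list'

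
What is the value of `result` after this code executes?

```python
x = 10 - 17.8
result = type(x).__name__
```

x is float; result = 'float'

'float'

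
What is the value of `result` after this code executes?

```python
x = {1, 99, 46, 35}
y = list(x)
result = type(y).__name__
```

x is set; y is list; result = 'list'

'list'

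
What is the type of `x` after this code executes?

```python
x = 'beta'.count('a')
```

str.count() returns int

int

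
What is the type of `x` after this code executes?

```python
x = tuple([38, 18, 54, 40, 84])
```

tuple() constructor returns tuple

tuple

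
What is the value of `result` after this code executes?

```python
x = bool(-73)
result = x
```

x = True; result = True

True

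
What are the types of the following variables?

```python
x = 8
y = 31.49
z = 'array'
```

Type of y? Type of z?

y is assigned a number with a decimal point, so it is a float; z is assigned a quoted string literal, so it is a str

float, str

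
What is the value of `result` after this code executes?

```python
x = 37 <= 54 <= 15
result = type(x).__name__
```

x is bool; result = 'bool'

'bool'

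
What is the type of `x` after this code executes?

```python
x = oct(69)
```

oct() returns str representation

str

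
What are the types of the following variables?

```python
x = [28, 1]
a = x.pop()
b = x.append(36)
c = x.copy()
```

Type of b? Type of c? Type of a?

append() returns None; copy() returns list; pop() returns element

NoneType, list, int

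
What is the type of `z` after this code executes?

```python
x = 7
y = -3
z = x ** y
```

int ** negative = float

float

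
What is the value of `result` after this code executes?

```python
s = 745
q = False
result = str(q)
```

s = 745; q = False; result = 'False'

'False'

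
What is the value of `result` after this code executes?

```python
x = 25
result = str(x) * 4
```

x = 25; result = '25252525'

'25252525'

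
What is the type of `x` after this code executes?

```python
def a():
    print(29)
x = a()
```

Function without return returns None

NoneType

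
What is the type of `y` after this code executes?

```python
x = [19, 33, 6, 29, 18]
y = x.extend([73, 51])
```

list.extend() returns None

NoneType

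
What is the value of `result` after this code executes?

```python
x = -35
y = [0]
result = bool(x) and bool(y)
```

x = -35; y = [0]; result = True

True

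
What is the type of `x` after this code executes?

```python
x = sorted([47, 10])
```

sorted() always returns list

list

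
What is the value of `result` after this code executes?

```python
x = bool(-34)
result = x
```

x = True; result = True

True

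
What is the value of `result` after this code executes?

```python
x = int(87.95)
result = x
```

x = 87; result = 87

87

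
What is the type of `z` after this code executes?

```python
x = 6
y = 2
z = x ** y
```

positive int ** positive int = int

int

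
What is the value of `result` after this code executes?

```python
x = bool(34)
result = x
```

x = True; result = True

True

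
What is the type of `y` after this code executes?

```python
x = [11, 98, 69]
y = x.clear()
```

list.clear() returns None

NoneType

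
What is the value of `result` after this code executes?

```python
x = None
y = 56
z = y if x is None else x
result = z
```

x = None; y = 56; z = 56; result = 56

56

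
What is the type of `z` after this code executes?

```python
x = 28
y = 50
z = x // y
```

int // int = int

int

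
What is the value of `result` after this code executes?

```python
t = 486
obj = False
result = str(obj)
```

t = 486; obj = False; result = 'False'

'False'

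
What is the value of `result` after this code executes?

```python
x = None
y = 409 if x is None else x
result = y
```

x = None; y = 409; result = 409

409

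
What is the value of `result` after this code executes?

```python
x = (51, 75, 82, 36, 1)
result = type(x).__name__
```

x is tuple; result = 'tuple'

'tuple'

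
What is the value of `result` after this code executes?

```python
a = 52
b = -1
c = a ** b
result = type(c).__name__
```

a is int; b is int; c is float; result = 'float'

'float'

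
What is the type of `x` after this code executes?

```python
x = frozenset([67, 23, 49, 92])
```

frozenset() returns frozenset

frozenset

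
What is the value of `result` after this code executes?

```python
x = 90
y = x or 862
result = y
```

x = 90; y = 90; result = 90

90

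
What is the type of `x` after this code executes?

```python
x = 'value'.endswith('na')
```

str.endswith() returns bool

bool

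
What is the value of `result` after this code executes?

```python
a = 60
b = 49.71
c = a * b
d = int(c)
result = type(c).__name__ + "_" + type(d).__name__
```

a is int; b is float; c is float; d is int; result = 'float_int'

'float_int'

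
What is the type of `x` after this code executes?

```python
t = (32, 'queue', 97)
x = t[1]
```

Index 1 of tuple is a str literal

str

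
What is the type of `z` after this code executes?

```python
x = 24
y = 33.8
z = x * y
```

int * float = float

float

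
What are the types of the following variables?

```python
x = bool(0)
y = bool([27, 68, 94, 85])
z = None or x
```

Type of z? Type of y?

None or bool returns the bool; bool() returns bool

bool, bool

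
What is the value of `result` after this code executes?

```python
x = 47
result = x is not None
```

x = 47; result = True

True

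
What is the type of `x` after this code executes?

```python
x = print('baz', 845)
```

print() returns None

NoneType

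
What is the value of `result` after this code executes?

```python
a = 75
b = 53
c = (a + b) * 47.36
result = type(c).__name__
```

a is int; b is int; c is float; result = 'float'

'float'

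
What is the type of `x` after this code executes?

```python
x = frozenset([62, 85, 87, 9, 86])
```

frozenset() returns frozenset

frozenset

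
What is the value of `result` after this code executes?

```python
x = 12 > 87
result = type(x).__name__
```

x is bool; result = 'bool'

'bool'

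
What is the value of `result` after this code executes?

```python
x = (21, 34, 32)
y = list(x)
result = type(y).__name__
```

x is tuple; y is list; result = 'list'

'list'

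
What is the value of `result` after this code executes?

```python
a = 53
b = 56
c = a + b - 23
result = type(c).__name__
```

a is int; b is int; c is int; result = 'int'

'int'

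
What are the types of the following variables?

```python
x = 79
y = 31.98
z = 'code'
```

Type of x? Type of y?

x is assigned a bare integer (no decimal point), so it is an int; y is assigned a number with a decimal point, so it is a float

int, float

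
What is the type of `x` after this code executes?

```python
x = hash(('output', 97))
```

hash() returns int

int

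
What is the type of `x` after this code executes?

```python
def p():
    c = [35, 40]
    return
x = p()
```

Bare return returns None

NoneType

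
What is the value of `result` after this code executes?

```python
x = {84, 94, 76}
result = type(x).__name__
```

x is set; result = 'set'

'set'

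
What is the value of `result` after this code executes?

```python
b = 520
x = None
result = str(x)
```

b = 520; x = None; result = 'None'

'None'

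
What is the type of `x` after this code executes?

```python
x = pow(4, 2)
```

pow(int, int) returns int

int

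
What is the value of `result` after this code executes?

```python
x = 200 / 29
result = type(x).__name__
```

x is float; result = 'float'

'float'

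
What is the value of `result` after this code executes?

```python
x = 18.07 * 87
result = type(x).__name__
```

x is float; result = 'float'

'float'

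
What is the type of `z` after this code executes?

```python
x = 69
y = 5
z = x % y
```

int % int = int

int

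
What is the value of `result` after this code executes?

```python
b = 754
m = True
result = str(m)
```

b = 754; m = True; result = 'True'

'True'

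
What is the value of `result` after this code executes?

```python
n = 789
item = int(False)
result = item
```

n = 789; item = 0; result = 0

0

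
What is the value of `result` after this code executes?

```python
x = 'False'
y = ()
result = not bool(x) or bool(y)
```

x = 'False'; y = (); result = False

False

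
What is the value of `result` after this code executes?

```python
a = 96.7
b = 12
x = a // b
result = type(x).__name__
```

a is float; b is int; x is float; result = 'float'

'float'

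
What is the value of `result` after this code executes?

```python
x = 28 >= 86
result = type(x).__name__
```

x is bool; result = 'bool'

'bool'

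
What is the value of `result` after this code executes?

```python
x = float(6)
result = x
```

x = 6.0; result = 6.0

6.0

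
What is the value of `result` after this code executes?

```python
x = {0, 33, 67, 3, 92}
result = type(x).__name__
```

x is set; result = 'set'

'set'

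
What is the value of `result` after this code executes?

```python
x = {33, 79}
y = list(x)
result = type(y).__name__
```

x is set; y is list; result = 'list'

'list'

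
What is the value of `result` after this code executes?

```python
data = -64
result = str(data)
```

data = -64; result = '-64'

'-64'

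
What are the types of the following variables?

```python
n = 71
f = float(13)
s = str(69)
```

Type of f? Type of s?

f is assigned the result of calling float(), which returns a float; s is assigned the result of calling str(), which returns a str

float, str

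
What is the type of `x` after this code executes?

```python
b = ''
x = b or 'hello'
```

'or' returns first truthy value (str)

str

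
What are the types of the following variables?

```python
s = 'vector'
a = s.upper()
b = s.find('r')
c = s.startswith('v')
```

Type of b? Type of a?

find() returns int; upper() returns str

int, str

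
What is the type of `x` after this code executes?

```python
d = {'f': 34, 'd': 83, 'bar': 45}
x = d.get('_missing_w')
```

dict.get() returns None when key not found

NoneType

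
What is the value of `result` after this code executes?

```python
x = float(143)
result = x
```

x = 143.0; result = 143.0

143.0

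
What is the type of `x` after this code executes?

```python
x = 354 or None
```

'or' returns first truthy value

int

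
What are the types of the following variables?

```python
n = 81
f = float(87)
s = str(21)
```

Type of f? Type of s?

f is assigned the result of calling float(), which returns a float; s is assigned the result of calling str(), which returns a str

float, str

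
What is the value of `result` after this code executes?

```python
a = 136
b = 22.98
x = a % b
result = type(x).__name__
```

a is int; b is float; x is float; result = 'float'

'float'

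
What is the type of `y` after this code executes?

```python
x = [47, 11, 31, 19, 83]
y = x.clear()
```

list.clear() returns None

NoneType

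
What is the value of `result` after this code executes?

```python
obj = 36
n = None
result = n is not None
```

obj = 36; n = None; result = False

False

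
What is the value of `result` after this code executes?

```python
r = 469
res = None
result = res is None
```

r = 469; res = None; result = True

True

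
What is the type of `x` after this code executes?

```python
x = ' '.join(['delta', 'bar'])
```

str.join() returns str

str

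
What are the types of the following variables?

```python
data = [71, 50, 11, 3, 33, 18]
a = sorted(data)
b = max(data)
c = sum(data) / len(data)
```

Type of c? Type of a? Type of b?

int / int = float; sorted() returns list; max of ints returns int

float, list, int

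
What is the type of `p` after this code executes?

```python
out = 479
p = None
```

None has type NoneType

NoneType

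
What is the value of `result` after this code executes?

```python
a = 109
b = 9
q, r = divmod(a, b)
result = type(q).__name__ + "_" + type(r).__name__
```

a is int; b is int; q is int; r is int; result = 'int_int'

'int_int'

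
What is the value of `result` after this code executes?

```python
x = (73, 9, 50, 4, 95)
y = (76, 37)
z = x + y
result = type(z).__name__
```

x is tuple; y is tuple; z is tuple; result = 'tuple'

'tuple'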